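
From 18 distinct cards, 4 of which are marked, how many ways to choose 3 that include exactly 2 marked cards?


Choose 2 of the 4 marked cards and 1 of the other 14 cards:
C(4,2)×C(14,1) = 6×14 = 84

84


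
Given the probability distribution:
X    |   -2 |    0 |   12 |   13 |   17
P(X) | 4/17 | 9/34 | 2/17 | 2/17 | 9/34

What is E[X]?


E[X] = Σ x·P(X=x)
= (-2)×(4/17) + (0)×(9/34) + (12)×(2/17) + (13)×(2/17) + (17)×(9/34)
= 237/34

E[X] = 237/34


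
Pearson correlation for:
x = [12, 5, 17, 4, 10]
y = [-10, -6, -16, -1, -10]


n=5, Σx=48, Σy=-43, Σxy=-526, Σx²=574, Σy²=493
r = (5×(-526) - 48×(-43))/√((5×574 - 48²)(5×493 - (-43)²))
= -566/√(566×616) = -566/√348656 ≈ -566/590.4710 ≈ -0.9586

r ≈ -0.9586


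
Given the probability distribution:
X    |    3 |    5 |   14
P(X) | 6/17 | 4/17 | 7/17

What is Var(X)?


E[X] = 8
E[X²] = 1526/17
Var(X) = E[X²] - (E[X])² = 1526/17 - 64 = 438/17

Var(X) = 438/17 ≈ 25.7647


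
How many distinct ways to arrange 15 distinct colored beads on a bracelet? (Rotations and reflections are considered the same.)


Free circular arrangements: rotations and reflections both identified.
(n-1)!/2 = 14!/2 = 87178291200/2 = 43589145600

43589145600


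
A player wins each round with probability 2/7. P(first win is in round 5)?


Geometric: P(X=5) = (1-p)^(k-1)×p = (5/7)^4×2/7 = 1250/16807

P(X=5) = 1250/16807 ≈ 7.44%


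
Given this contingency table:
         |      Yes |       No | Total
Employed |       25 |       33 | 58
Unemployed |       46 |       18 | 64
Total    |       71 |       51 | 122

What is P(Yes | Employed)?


P(Yes | Employed) = 25/(25+33) = 25/58

P(Yes|Employed) = 25/58 ≈ 43.10%


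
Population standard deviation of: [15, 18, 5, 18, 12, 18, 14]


Mean = 100/7
  (15-100/7)²=25/49
  (18-100/7)²=676/49
  (5-100/7)²=4225/49
  (18-100/7)²=676/49
  (12-100/7)²=256/49
  (18-100/7)²=676/49
  (14-100/7)²=4/49
Σ(x-μ)² = 934/7
σ² = (934/7)/7 = 934/49

σ = √(934/49) ≈ 4.3659


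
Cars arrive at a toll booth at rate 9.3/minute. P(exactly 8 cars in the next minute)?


Poisson(λ=9.3): P(X=8) = e^(-λ)×λ^k/k!
= e^(-9.3) × 9.3^8 / 8!
≈ 9.142423148e-05 × 55958180.9665 / 40320 ≈ 0.126883

P(X=8) ≈ 0.126883 ≈ 12.69%


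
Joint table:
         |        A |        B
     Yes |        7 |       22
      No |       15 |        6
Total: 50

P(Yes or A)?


P(Yes∨A) = P(Yes) + P(A) - P(Yes∧A)
= (29 + 22 - 7)/50 = 44/50 = 22/25

P = 22/25 ≈ 88.00%


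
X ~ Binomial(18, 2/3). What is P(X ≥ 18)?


P(X ≥ 18) = Σ P(X=i) for i=18..18
P(X=18) = 262144/387420489
Sum = 262144/387420489

P(X ≥ 18) = 262144/387420489 ≈ 0.07%


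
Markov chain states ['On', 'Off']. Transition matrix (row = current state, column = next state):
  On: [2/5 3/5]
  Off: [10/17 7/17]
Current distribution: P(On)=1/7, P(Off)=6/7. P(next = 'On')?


P(next=On) = Σᵢ P(now=i)×P(i→On)
= 1/7×2/5 + 6/7×10/17
= 2/35 + 60/119 = 334/595

P = 334/595 ≈ 0.5613


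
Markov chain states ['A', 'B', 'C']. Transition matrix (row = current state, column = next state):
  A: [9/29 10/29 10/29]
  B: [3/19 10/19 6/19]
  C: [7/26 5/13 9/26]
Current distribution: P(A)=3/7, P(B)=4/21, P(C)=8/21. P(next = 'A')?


P(next=A) = Σᵢ P(now=i)×P(i→A)
= 3/7×9/29 + 4/21×3/19 + 8/21×7/26
= 27/203 + 4/133 + 4/39 = 39959/150423

P = 39959/150423 ≈ 0.2656


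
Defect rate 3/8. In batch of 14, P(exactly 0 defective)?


Binomial: P(X=0) = C(14,0)×p^0×(1-p)^14
= 1 × 1 × 6103515625/4398046511104 = 6103515625/4398046511104

P(X=0) = 6103515625/4398046511104 ≈ 0.14%


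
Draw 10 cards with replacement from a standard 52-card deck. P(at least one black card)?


P(not a black card) = 26/52 = 1/2
P(none in 10 draws) = (1/2)^10 = 1/1024
P(≥1 black card) = 1 - 1/1024 = 1023/1024

P = 1023/1024 ≈ 99.90%


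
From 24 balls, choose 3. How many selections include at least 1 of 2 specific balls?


Complement: C(24,3) - C(22,3) = 2024 - 1540 = 484

484


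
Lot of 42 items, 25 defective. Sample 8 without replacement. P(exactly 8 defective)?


Hypergeometric: C(25,8)×C(17,0)/C(42,8)
= 1081575×1/118030185 = 1265/138047

P(X=8) = 1265/138047 ≈ 0.92%


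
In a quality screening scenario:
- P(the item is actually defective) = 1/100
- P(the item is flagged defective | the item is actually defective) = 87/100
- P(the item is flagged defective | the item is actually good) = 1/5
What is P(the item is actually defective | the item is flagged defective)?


Using Bayes' theorem:
P(A|B) = P(B|A)·P(A) / P(B)

P(the item is flagged defective) = 87/100 × 1/100 + 1/5 × 99/100
= 87/10000 + 99/500 = 2067/10000

P(the item is actually defective|the item is flagged defective) = (87/10000) / (2067/10000) = 29/689

P(the item is actually defective|the item is flagged defective) = 29/689 ≈ 4.21%


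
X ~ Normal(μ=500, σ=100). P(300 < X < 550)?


z₁=(300-500)/100=-2.0, z₂=(550-500)/100=0.5
P = Φ(0.5) - Φ(-2.0) = 0.691462 - 0.022750 = 0.668712 ≈ 0.6687

P(300 < X < 550) ≈ 0.6687


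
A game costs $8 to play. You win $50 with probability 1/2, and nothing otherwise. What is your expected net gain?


E[gain] = (50-8)×1/2 + (-8)×1/2
= 21 - 4 = 17

Expected net gain = $17 ≈ $17.00


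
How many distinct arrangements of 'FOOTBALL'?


Letters: 8, freq: {'F': 1, 'O': 2, 'T': 1, 'B': 1, 'A': 1, 'L': 2}
8!/(1!×2!×1!×1!×1!×2!) = 40320/4 = 10080

10080


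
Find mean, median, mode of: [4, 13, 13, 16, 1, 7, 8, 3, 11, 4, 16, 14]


Sorted: [1, 3, 4, 4, 7, 8, 11, 13, 13, 14, 16, 16]
Mean = 110/12 = 55/6
Median = 19/2
Freq: {4: 2, 13: 2, 16: 2, 1: 1, 7: 1, 8: 1, 3: 1, 11: 1, 14: 1}
Mode: [4, 13, 16]

Mean=55/6, Median=19/2, Mode=[4, 13, 16]


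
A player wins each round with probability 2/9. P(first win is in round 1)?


Geometric: P(X=1) = (1-p)^(k-1)×p = (7/9)^0×2/9 = 2/9

P(X=1) = 2/9 ≈ 22.22%


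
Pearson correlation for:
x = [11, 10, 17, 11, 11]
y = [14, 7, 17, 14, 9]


n=5, Σx=60, Σy=61, Σxy=766, Σx²=752, Σy²=811
r = (5×766 - 60×61)/√((5×752 - 60²)(5×811 - 61²))
= 170/√(160×334) = 170/√53440 ≈ 170/231.1709 ≈ 0.7354

r ≈ 0.7354


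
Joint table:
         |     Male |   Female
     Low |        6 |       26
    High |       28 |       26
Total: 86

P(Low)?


P(Low) = (6+26)/86 = 32/86 = 16/43

P(Low) = 16/43 ≈ 37.21%


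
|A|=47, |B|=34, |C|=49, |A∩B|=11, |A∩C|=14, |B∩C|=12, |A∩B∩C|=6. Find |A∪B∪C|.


|A∪B∪C| = 47+34+49-11-14-12+6 = 99

|A∪B∪C| = 99


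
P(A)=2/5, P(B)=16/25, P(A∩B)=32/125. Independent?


P(A)×P(B) = 32/125
P(A∩B) = 32/125
Equal ✓ → Independent

Yes, independent


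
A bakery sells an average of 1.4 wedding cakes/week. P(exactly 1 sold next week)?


Poisson(λ=1.4): P(X=1) = e^(-λ)×λ^k/k!
= e^(-1.4) × 1.4^1 / 1!
≈ 0.2465969639 × 1.4 / 1 ≈ 0.345236

P(X=1) ≈ 0.345236 ≈ 34.52%


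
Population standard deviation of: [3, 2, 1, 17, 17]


Mean = 40/5 = 8
  (3-8)²=25
  (2-8)²=36
  (1-8)²=49
  (17-8)²=81
  (17-8)²=81
Σ(x-μ)² = 272
σ² = 272/5

σ = √(272/5) ≈ 7.3756


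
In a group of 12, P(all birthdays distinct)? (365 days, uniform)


P(all different) = Π(365-i)/365 for i=0..11
= (365/365)×(364/365)×...×(354/365)
= 0.832975

P ≈ 0.8330 ≈ 83.30%


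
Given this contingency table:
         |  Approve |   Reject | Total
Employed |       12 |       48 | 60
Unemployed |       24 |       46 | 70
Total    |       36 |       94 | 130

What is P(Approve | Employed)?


P(Approve | Employed) = 12/(12+48) = 12/60 = 1/5

P(Approve|Employed) = 1/5 ≈ 20.00%


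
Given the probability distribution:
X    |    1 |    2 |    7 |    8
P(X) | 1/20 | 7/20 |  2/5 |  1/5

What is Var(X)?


E[X] = 103/20
E[X²] = 677/20
Var(X) = E[X²] - (E[X])² = 677/20 - 10609/400 = 2931/400

Var(X) = 2931/400 ≈ 7.3275


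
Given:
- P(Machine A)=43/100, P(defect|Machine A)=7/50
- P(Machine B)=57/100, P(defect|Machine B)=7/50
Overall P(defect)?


P(B) = Σ P(B|Aᵢ)×P(Aᵢ)
  7/50×43/100 = 301/5000
  7/50×57/100 = 399/5000
Sum = 7/50

P(defect) = 7/50 ≈ 14.00%


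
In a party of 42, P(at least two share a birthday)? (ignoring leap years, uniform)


P(all different) = Π(365-i)/365 for i=0..41
= 0.085970
P(match) = 1 - 0.085970 = 0.914030

P ≈ 0.9140 ≈ 91.40%


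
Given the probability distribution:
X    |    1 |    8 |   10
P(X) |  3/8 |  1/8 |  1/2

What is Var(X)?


E[X] = 51/8
E[X²] = 467/8
Var(X) = E[X²] - (E[X])² = 467/8 - 2601/64 = 1135/64

Var(X) = 1135/64 ≈ 17.7344


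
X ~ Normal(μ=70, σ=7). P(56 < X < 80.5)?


z₁=(56-70)/7=-2.0, z₂=(80.5-70)/7=1.5
P = Φ(1.5) - Φ(-2.0) = 0.933193 - 0.022750 = 0.910443 ≈ 0.9104

P(56 < X < 80.5) ≈ 0.9104


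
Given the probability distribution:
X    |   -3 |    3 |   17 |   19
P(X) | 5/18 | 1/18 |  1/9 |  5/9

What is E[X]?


E[X] = Σ x·P(X=x)
= (-3)×(5/18) + (3)×(1/18) + (17)×(1/9) + (19)×(5/9)
= 106/9

E[X] = 106/9


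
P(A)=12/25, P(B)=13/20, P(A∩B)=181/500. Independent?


P(A)×P(B) = 39/125
P(A∩B) = 181/500
Not equal → NOT independent

No, not independent


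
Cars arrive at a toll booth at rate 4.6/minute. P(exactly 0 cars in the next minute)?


Poisson(λ=4.6): P(X=0) = e^(-λ)×λ^k/k!
= e^(-4.6) × 4.6^0 / 0!
≈ 0.01005183574 × 1 / 1 ≈ 0.010052

P(X=0) ≈ 0.010052 ≈ 1.01%


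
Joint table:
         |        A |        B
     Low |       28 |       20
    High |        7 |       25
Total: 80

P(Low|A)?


P(Low|A) = 28/(28+7) = 28/35 = 4/5

P = 4/5 ≈ 80.00%


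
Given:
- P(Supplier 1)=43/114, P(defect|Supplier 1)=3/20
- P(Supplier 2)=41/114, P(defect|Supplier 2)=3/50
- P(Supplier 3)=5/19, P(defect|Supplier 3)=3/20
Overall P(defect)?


P(B) = Σ P(B|Aᵢ)×P(Aᵢ)
  3/20×43/114 = 43/760
  3/50×41/114 = 41/1900
  3/20×5/19 = 3/76
Sum = 447/3800

P(defect) = 447/3800 ≈ 11.76%


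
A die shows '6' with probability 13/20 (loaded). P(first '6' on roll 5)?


Geometric: P(X=5) = (1-p)^(k-1)×p = (7/20)^4×13/20 = 31213/3200000

P(X=5) = 31213/3200000 ≈ 0.98%


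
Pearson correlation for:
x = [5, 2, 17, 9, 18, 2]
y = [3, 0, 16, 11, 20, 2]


n=6, Σx=53, Σy=52, Σxy=750, Σx²=727, Σy²=790
r = (6×750 - 53×52)/√((6×727 - 53²)(6×790 - 52²))
= 1744/√(1553×2036) = 1744/√3161908 ≈ 1744/1778.1755 ≈ 0.9808

r ≈ 0.9808


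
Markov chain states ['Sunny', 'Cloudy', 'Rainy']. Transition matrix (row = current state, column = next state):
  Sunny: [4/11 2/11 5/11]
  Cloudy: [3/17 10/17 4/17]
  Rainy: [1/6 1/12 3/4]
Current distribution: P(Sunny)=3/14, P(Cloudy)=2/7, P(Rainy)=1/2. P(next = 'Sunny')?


P(next=Sunny) = Σᵢ P(now=i)×P(i→Sunny)
= 3/14×4/11 + 2/7×3/17 + 1/2×1/6
= 6/77 + 6/119 + 1/12 = 475/2244

P = 475/2244 ≈ 0.2117


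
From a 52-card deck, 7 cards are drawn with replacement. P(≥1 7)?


P(not a 7) = 48/52 = 12/13
P(none in 7 draws) = (12/13)^7 = 35831808/62748517
P(≥1 7) = 1 - 35831808/62748517 = 26916709/62748517

P = 26916709/62748517 ≈ 42.90%


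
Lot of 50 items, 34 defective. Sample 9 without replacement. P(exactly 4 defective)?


Hypergeometric: C(34,4)×C(16,5)/C(50,9)
= 46376×4368/2505433700 = 657696/8134525

P(X=4) = 657696/8134525 ≈ 8.09%


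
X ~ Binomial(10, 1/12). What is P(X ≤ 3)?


P(X ≤ 3) = Σ P(X=i) for i=0..3
P(X=0) = 25937424601/61917364224
P(X=1) = 11789738455/30958682112
P(X=2) = 1071794405/6879707136
P(X=3) = 97435855/2579890176
Sum = 5125125973/5159780352

P(X ≤ 3) = 5125125973/5159780352 ≈ 99.33%


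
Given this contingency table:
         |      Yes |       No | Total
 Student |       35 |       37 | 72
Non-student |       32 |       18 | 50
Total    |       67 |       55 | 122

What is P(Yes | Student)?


P(Yes | Student) = 35/(35+37) = 35/72

P(Yes|Student) = 35/72 ≈ 48.61%


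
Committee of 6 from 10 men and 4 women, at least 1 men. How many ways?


Count by #men:
  2M,4W: C(10,2)×C(4,4)=45
  3M,3W: C(10,3)×C(4,3)=480
  4M,2W: C(10,4)×C(4,2)=1260
  5M,1W: C(10,5)×C(4,1)=1008
  6M,0W: C(10,6)×C(4,0)=210
Total = 3003

3003


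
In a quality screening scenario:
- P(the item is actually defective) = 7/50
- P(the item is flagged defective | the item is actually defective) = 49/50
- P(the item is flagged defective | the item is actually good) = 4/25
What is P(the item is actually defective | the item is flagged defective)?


Using Bayes' theorem:
P(A|B) = P(B|A)·P(A) / P(B)

P(the item is flagged defective) = 49/50 × 7/50 + 4/25 × 43/50
= 343/2500 + 86/625 = 687/2500

P(the item is actually defective|the item is flagged defective) = (343/2500) / (687/2500) = 343/687

P(the item is actually defective|the item is flagged defective) = 343/687 ≈ 49.93%


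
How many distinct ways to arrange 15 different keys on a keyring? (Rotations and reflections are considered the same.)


Free circular arrangements: rotations and reflections both identified.
(n-1)!/2 = 14!/2 = 87178291200/2 = 43589145600

43589145600


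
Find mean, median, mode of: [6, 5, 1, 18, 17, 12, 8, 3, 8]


Sorted: [1, 3, 5, 6, 8, 8, 12, 17, 18]
Mean = 78/9 = 26/3
Median = 8
Freq: {6: 1, 5: 1, 1: 1, 18: 1, 17: 1, 12: 1, 8: 2, 3: 1}
Mode: [8]

Mean=26/3, Median=8, Mode=8


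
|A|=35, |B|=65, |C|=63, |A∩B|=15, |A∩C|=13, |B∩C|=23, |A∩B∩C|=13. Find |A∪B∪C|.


|A∪B∪C| = 35+65+63-15-13-23+13 = 125

|A∪B∪C| = 125


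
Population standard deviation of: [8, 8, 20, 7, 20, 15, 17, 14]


Mean = 109/8
  (8-109/8)²=2025/64
  (8-109/8)²=2025/64
  (20-109/8)²=2601/64
  (7-109/8)²=2809/64
  (20-109/8)²=2601/64
  (15-109/8)²=121/64
  (17-109/8)²=729/64
  (14-109/8)²=9/64
Σ(x-μ)² = 1615/8
σ² = (1615/8)/8 = 1615/64

σ = √(1615/64) ≈ 5.0234


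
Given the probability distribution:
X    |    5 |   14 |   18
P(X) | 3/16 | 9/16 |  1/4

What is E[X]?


E[X] = Σ x·P(X=x)
= (5)×(3/16) + (14)×(9/16) + (18)×(1/4)
= 213/16

E[X] = 213/16


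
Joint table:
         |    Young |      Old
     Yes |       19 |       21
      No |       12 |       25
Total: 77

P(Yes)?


P(Yes) = (19+21)/77 = 40/77

P(Yes) = 40/77 ≈ 51.95%


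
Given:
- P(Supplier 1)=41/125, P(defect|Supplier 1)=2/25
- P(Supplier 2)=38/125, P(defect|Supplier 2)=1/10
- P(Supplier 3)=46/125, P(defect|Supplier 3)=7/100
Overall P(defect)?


P(B) = Σ P(B|Aᵢ)×P(Aᵢ)
  2/25×41/125 = 82/3125
  1/10×38/125 = 19/625
  7/100×46/125 = 161/6250
Sum = 103/1250

P(defect) = 103/1250 ≈ 8.24%


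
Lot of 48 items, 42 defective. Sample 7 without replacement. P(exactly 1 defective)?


Hypergeometric: C(42,1)×C(6,6)/C(48,7)
= 42×1/73629072 = 7/12271512

P(X=1) = 7/12271512 ≈ 0.00%


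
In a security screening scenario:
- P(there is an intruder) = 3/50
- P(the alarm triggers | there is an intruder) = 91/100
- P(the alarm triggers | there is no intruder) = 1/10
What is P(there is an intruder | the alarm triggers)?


Using Bayes' theorem:
P(A|B) = P(B|A)·P(A) / P(B)

P(the alarm triggers) = 91/100 × 3/50 + 1/10 × 47/50
= 273/5000 + 47/500 = 743/5000

P(there is an intruder|the alarm triggers) = (273/5000) / (743/5000) = 273/743

P(there is an intruder|the alarm triggers) = 273/743 ≈ 36.74%


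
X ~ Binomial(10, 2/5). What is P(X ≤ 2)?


P(X ≤ 2) = Σ P(X=i) for i=0..2
P(X=0) = 59049/9765625
P(X=1) = 78732/1953125
P(X=2) = 236196/1953125
Sum = 1633689/9765625

P(X ≤ 2) = 1633689/9765625 ≈ 16.73%


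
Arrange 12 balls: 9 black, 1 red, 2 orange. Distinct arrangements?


12!/(9!×1!×2!) = 660

660


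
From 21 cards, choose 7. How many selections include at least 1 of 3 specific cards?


Complement: C(21,7) - C(18,7) = 116280 - 31824 = 84456

84456


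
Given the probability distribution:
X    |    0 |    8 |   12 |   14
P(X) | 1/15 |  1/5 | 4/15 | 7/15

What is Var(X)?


E[X] = 34/3
E[X²] = 428/3
Var(X) = E[X²] - (E[X])² = 428/3 - 1156/9 = 128/9

Var(X) = 128/9 ≈ 14.2222


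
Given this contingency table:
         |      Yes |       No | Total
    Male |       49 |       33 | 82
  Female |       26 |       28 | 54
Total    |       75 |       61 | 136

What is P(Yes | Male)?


P(Yes | Male) = 49/(49+33) = 49/82

P(Yes|Male) = 49/82 ≈ 59.76%


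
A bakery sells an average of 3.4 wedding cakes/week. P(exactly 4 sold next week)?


Poisson(λ=3.4): P(X=4) = e^(-λ)×λ^k/k!
= e^(-3.4) × 3.4^4 / 4!
≈ 0.03337326996 × 133.6336 / 24 ≈ 0.185825

P(X=4) ≈ 0.185825 ≈ 18.58%


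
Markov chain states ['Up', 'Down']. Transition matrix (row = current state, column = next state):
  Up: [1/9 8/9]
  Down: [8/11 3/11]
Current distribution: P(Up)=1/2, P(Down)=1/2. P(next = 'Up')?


P(next=Up) = Σᵢ P(now=i)×P(i→Up)
= 1/2×1/9 + 1/2×8/11
= 1/18 + 4/11 = 83/198

P = 83/198 ≈ 0.4192


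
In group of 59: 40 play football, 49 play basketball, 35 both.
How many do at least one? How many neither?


|A∪B| = 40+49-35 = 54
Neither = 59-54 = 5

At least one: 54; Neither: 5


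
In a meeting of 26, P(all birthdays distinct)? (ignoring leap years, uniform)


P(all different) = Π(365-i)/365 for i=0..25
= (365/365)×(364/365)×...×(340/365)
= 0.401759

P ≈ 0.4018 ≈ 40.18%


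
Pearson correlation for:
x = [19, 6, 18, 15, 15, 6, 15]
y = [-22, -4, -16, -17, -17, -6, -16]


n=7, Σx=94, Σy=-98, Σxy=-1516, Σx²=1432, Σy²=1626
r = (7×(-1516) - 94×(-98))/√((7×1432 - 94²)(7×1626 - (-98)²))
= -1400/√(1188×1778) = -1400/√2112264 ≈ -1400/1453.3630 ≈ -0.9633

r ≈ -0.9633


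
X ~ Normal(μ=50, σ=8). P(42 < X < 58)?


z₁=(42-50)/8=-1.0, z₂=(58-50)/8=1.0
P = Φ(1.0) - Φ(-1.0) = 0.841345 - 0.158655 = 0.682690 ≈ 0.6827

P(42 < X < 58) ≈ 0.6827


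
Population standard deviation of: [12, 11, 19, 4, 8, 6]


Mean = 60/6 = 10
  (12-10)²=4
  (11-10)²=1
  (19-10)²=81
  (4-10)²=36
  (8-10)²=4
  (6-10)²=16
Σ(x-μ)² = 142
σ² = 142/6 = 71/3

σ = √(71/3) ≈ 4.8648


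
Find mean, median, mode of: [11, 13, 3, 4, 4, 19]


Sorted: [3, 4, 4, 11, 13, 19]
Mean = 54/6 = 9
Median = 15/2
Freq: {11: 1, 13: 1, 3: 1, 4: 2, 19: 1}
Mode: [4]

Mean=9, Median=15/2, Mode=4


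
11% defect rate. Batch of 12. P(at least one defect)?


P(all good) = (89/100)^12 = 246990403565262140303521/1000000000000000000000000
P(≥1 defect) = 753009596434737859696479/1000000000000000000000000

P = 753009596434737859696479/1000000000000000000000000 ≈ 75.30%


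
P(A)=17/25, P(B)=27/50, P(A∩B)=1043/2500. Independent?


P(A)×P(B) = 459/1250
P(A∩B) = 1043/2500
Not equal → NOT independent

No, not independent


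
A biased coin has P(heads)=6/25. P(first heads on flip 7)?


Geometric: P(X=7) = (1-p)^(k-1)×p = (19/25)^6×6/25 = 282275286/6103515625

P(X=7) = 282275286/6103515625 ≈ 4.62%


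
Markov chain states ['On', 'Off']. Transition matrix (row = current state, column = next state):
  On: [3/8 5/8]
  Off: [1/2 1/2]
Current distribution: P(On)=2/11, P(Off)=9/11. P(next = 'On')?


P(next=On) = Σᵢ P(now=i)×P(i→On)
= 2/11×3/8 + 9/11×1/2
= 3/44 + 9/22 = 21/44

P = 21/44 ≈ 0.4773


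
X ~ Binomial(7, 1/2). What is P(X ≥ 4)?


P(X ≥ 4) = Σ P(X=i) for i=4..7
P(X=4) = 35/128
P(X=5) = 21/128
P(X=6) = 7/128
P(X=7) = 1/128
Sum = 1/2

P(X ≥ 4) = 1/2 ≈ 50.00%


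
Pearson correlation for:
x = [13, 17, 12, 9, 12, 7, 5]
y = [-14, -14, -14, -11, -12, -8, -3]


n=7, Σx=75, Σy=-76, Σxy=-902, Σx²=901, Σy²=926
r = (7×(-902) - 75×(-76))/√((7×901 - 75²)(7×926 - (-76)²))
= -614/√(682×706) = -614/√481492 ≈ -614/693.8962 ≈ -0.8849

r ≈ -0.8849


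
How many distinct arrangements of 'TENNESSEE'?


Letters: 9, freq: {'T': 1, 'E': 4, 'N': 2, 'S': 2}
9!/(1!×4!×2!×2!) = 362880/96 = 3780

3780


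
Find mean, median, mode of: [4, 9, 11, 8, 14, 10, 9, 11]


Sorted: [4, 8, 9, 9, 10, 11, 11, 14]
Mean = 76/8 = 19/2
Median = 19/2
Freq: {4: 1, 9: 2, 11: 2, 8: 1, 14: 1, 10: 1}
Mode: [9, 11]

Mean=19/2, Median=19/2, Mode=[9, 11]


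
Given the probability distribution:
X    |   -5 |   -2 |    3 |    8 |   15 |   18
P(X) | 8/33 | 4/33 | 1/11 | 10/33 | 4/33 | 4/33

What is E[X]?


E[X] = Σ x·P(X=x)
= (-5)×(8/33) + (-2)×(4/33) + (3)×(1/11) + (8)×(10/33) + (15)×(4/33) + (18)×(4/33)
= 173/33

E[X] = 173/33


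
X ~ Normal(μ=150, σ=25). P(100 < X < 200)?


z₁=(100-150)/25=-2.0, z₂=(200-150)/25=2.0
P = Φ(2.0) - Φ(-2.0) = 0.977250 - 0.022750 = 0.954500 ≈ 0.9545

P(100 < X < 200) ≈ 0.9545


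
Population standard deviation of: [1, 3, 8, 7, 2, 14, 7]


Mean = 42/7 = 6
  (1-6)²=25
  (3-6)²=9
  (8-6)²=4
  (7-6)²=1
  (2-6)²=16
  (14-6)²=64
  (7-6)²=1
Σ(x-μ)² = 120
σ² = 120/7

σ = √(120/7) ≈ 4.1404


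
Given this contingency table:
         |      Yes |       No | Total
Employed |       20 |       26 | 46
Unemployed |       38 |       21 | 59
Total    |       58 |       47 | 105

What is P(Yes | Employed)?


P(Yes | Employed) = 20/(20+26) = 20/46 = 10/23

P(Yes|Employed) = 10/23 ≈ 43.48%


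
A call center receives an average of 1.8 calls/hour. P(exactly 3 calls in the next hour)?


Poisson(λ=1.8): P(X=3) = e^(-λ)×λ^k/k!
= e^(-1.8) × 1.8^3 / 3!
≈ 0.1652988882 × 5.832 / 6 ≈ 0.160671

P(X=3) ≈ 0.160671 ≈ 16.07%


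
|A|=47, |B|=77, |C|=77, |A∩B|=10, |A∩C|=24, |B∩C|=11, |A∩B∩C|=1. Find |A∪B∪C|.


|A∪B∪C| = 47+77+77-10-24-11+1 = 157

|A∪B∪C| = 157


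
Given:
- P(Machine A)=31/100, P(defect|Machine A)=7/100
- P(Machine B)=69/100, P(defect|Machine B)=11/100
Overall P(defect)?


P(B) = Σ P(B|Aᵢ)×P(Aᵢ)
  7/100×31/100 = 217/10000
  11/100×69/100 = 759/10000
Sum = 61/625

P(defect) = 61/625 ≈ 9.76%


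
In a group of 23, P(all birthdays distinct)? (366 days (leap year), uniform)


P(all different) = Π(366-i)/366 for i=0..22
= (366/366)×(365/366)×...×(344/366)
= 0.493677

P ≈ 0.4937 ≈ 49.37%


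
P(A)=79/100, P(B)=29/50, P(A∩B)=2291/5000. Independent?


P(A)×P(B) = 2291/5000
P(A∩B) = 2291/5000
Equal ✓ → Independent

Yes, independent


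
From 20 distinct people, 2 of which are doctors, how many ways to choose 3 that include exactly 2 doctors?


Choose 2 of the 2 doctors and 1 of the other 18 people:
C(2,2)×C(18,1) = 1×18 = 18

18


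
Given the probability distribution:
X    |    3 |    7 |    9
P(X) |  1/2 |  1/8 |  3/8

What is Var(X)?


E[X] = 23/4
E[X²] = 41
Var(X) = E[X²] - (E[X])² = 41 - 529/16 = 127/16

Var(X) = 127/16 ≈ 7.9375


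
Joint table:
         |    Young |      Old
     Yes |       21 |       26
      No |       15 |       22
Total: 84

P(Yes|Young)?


P(Yes|Young) = 21/(21+15) = 21/36 = 7/12

P = 7/12 ≈ 58.33%


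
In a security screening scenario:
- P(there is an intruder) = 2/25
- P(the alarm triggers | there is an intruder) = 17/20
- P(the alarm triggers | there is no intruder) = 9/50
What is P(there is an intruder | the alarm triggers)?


Using Bayes' theorem:
P(A|B) = P(B|A)·P(A) / P(B)

P(the alarm triggers) = 17/20 × 2/25 + 9/50 × 23/25
= 17/250 + 207/1250 = 146/625

P(there is an intruder|the alarm triggers) = (17/250) / (146/625) = 85/292

P(there is an intruder|the alarm triggers) = 85/292 ≈ 29.11%


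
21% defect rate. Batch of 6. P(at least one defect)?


P(all good) = (79/100)^6 = 243087455521/1000000000000
P(≥1 defect) = 756912544479/1000000000000

P = 756912544479/1000000000000 ≈ 75.69%


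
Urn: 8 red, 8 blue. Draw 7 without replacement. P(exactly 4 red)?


Hypergeometric: C(8,4)×C(8,3)/C(16,7)
= 70×56/11440 = 49/143

P(X=4) = 49/143 ≈ 34.27%


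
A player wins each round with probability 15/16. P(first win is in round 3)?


Geometric: P(X=3) = (1-p)^(k-1)×p = (1/16)^2×15/16 = 15/4096

P(X=3) = 15/4096 ≈ 0.37%


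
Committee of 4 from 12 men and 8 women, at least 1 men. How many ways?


Count by #men:
  1M,3W: C(12,1)×C(8,3)=672
  2M,2W: C(12,2)×C(8,2)=1848
  3M,1W: C(12,3)×C(8,1)=1760
  4M,0W: C(12,4)×C(8,0)=495
Total = 4775

4775


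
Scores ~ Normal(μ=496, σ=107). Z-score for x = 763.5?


z = (x - μ)/σ = (763.5 - 496)/107 = 2.5

z = 2.5


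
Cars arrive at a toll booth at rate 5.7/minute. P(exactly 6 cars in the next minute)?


Poisson(λ=5.7): P(X=6) = e^(-λ)×λ^k/k!
= e^(-5.7) × 5.7^6 / 6!
≈ 0.003345965457 × 34296.447249 / 720 ≈ 0.159382

P(X=6) ≈ 0.159382 ≈ 15.94%


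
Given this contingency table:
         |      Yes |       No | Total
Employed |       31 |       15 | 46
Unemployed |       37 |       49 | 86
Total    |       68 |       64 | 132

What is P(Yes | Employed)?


P(Yes | Employed) = 31/(31+15) = 31/46

P(Yes|Employed) = 31/46 ≈ 67.39%


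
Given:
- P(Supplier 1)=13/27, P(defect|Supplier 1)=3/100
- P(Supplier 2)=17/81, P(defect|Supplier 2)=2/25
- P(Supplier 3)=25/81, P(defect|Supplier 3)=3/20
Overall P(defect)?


P(B) = Σ P(B|Aᵢ)×P(Aᵢ)
  3/100×13/27 = 13/900
  2/25×17/81 = 34/2025
  3/20×25/81 = 5/108
Sum = 157/2025

P(defect) = 157/2025 ≈ 7.75%


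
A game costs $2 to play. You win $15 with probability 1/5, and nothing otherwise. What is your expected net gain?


E[gain] = (15-2)×1/5 + (-2)×4/5
= 13/5 - 8/5 = 1

Expected net gain = $1 ≈ $1.00


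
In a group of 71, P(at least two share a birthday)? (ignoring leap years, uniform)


P(all different) = Π(365-i)/365 for i=0..70
= 0.000679
P(match) = 1 - 0.000679 = 0.999321

P ≈ 0.9993 ≈ 99.93%


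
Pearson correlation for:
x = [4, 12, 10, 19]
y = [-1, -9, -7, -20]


n=4, Σx=45, Σy=-37, Σxy=-562, Σx²=621, Σy²=531
r = (4×(-562) - 45×(-37))/√((4×621 - 45²)(4×531 - (-37)²))
= -583/√(459×755) = -583/√346545 ≈ -583/588.6807 ≈ -0.9904

r ≈ -0.9904


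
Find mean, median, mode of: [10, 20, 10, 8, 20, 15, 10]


Sorted: [8, 10, 10, 10, 15, 20, 20]
Mean = 93/7
Median = 10
Freq: {10: 3, 20: 2, 8: 1, 15: 1}
Mode: [10]

Mean=93/7, Median=10, Mode=10


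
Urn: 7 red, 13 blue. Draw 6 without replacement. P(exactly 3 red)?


Hypergeometric: C(7,3)×C(13,3)/C(20,6)
= 35×286/38760 = 1001/3876

P(X=3) = 1001/3876 ≈ 25.83%


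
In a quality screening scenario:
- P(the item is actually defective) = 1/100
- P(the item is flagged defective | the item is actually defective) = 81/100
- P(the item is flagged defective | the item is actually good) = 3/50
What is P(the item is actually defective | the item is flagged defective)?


Using Bayes' theorem:
P(A|B) = P(B|A)·P(A) / P(B)

P(the item is flagged defective) = 81/100 × 1/100 + 3/50 × 99/100
= 81/10000 + 297/5000 = 27/400

P(the item is actually defective|the item is flagged defective) = (81/10000) / (27/400) = 3/25

P(the item is actually defective|the item is flagged defective) = 3/25 ≈ 12.00%


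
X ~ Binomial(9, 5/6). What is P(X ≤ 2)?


P(X ≤ 2) = Σ P(X=i) for i=0..2
P(X=0) = 1/10077696
P(X=1) = 5/1119744
P(X=2) = 25/279936
Sum = 473/5038848

P(X ≤ 2) = 473/5038848 ≈ 0.01%


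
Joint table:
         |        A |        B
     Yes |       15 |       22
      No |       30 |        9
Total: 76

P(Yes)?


P(Yes) = (15+22)/76 = 37/76

P(Yes) = 37/76 ≈ 48.68%


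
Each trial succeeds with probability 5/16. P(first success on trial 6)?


Geometric: P(X=6) = (1-p)^(k-1)×p = (11/16)^5×5/16 = 805255/16777216

P(X=6) = 805255/16777216 ≈ 4.80%


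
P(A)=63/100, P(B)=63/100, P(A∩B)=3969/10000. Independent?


P(A)×P(B) = 3969/10000
P(A∩B) = 3969/10000
Equal ✓ → Independent

Yes, independent


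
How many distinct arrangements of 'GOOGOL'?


Letters: 6, freq: {'G': 2, 'O': 3, 'L': 1}
6!/(2!×3!×1!) = 720/12 = 60

60


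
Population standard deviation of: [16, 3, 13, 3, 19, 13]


Mean = 67/6
  (16-67/6)²=841/36
  (3-67/6)²=2401/36
  (13-67/6)²=121/36
  (3-67/6)²=2401/36
  (19-67/6)²=2209/36
  (13-67/6)²=121/36
Σ(x-μ)² = 1349/6
σ² = (1349/6)/6 = 1349/36

σ = √(1349/36) ≈ 6.1215


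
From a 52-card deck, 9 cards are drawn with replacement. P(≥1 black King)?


P(not a black King) = 50/52 = 25/26
P(none in 9 draws) = (25/26)^9 = 3814697265625/5429503678976
P(≥1 black King) = 1 - 3814697265625/5429503678976 = 1614806413351/5429503678976

P = 1614806413351/5429503678976 ≈ 29.74%


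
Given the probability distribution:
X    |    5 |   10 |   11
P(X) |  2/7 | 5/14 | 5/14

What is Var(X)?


E[X] = 125/14
E[X²] = 1205/14
Var(X) = E[X²] - (E[X])² = 1205/14 - 15625/196 = 1245/196

Var(X) = 1245/196 ≈ 6.3520


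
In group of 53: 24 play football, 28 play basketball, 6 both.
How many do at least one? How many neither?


|A∪B| = 24+28-6 = 46
Neither = 53-46 = 7

At least one: 46; Neither: 7


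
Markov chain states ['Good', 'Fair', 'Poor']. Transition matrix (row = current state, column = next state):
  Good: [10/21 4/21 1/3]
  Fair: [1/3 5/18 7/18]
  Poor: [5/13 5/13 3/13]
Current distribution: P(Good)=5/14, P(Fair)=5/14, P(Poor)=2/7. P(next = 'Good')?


P(next=Good) = Σᵢ P(now=i)×P(i→Good)
= 5/14×10/21 + 5/14×1/3 + 2/7×5/13
= 25/147 + 5/42 + 10/91 = 1525/3822

P = 1525/3822 ≈ 0.3990


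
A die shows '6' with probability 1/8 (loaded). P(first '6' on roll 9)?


Geometric: P(X=9) = (1-p)^(k-1)×p = (7/8)^8×1/8 = 5764801/134217728

P(X=9) = 5764801/134217728 ≈ 4.30%


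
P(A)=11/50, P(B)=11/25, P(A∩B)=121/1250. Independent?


P(A)×P(B) = 121/1250
P(A∩B) = 121/1250
Equal ✓ → Independent

Yes, independent


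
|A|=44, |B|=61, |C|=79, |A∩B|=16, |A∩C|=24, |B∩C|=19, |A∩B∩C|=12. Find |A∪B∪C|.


|A∪B∪C| = 44+61+79-16-24-19+12 = 137

|A∪B∪C| = 137


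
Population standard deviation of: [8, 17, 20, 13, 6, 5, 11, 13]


Mean = 93/8
  (8-93/8)²=841/64
  (17-93/8)²=1849/64
  (20-93/8)²=4489/64
  (13-93/8)²=121/64
  (6-93/8)²=2025/64
  (5-93/8)²=2809/64
  (11-93/8)²=25/64
  (13-93/8)²=121/64
Σ(x-μ)² = 1535/8
σ² = (1535/8)/8 = 1535/64

σ = √(1535/64) ≈ 4.8974


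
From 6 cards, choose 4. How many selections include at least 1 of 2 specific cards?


Complement: C(6,4) - C(4,4) = 15 - 1 = 14

14


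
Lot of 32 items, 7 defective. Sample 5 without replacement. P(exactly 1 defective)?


Hypergeometric: C(7,1)×C(25,4)/C(32,5)
= 7×12650/201376 = 6325/14384

P(X=1) = 6325/14384 ≈ 43.97%


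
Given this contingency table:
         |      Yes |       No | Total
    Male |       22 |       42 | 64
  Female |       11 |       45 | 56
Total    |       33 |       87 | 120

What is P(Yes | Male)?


P(Yes | Male) = 22/(22+42) = 22/64 = 11/32

P(Yes|Male) = 11/32 ≈ 34.38%


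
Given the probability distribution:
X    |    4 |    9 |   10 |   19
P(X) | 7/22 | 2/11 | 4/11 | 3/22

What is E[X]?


E[X] = Σ x·P(X=x)
= (4)×(7/22) + (9)×(2/11) + (10)×(4/11) + (19)×(3/22)
= 201/22

E[X] = 201/22


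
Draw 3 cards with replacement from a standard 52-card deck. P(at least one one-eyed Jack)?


P(not a one-eyed Jack) = 50/52 = 25/26
P(none in 3 draws) = (25/26)^3 = 15625/17576
P(≥1 one-eyed Jack) = 1 - 15625/17576 = 1951/17576

P = 1951/17576 ≈ 11.10%


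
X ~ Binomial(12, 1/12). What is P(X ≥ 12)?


P(X ≥ 12) = Σ P(X=i) for i=12..12
P(X=12) = 1/8916100448256
Sum = 1/8916100448256

P(X ≥ 12) = 1/8916100448256 ≈ 0.00%


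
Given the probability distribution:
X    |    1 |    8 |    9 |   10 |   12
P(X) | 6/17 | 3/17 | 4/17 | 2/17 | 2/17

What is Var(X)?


E[X] = 110/17
E[X²] = 1010/17
Var(X) = E[X²] - (E[X])² = 1010/17 - 12100/289 = 5070/289

Var(X) = 5070/289 ≈ 17.5433


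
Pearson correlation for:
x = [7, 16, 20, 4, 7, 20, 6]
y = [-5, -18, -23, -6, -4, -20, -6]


n=7, Σx=80, Σy=-82, Σxy=-1271, Σx²=1206, Σy²=1366
r = (7×(-1271) - 80×(-82))/√((7×1206 - 80²)(7×1366 - (-82)²))
= -2337/√(2042×2838) = -2337/√5795196 ≈ -2337/2407.3213 ≈ -0.9708

r ≈ -0.9708


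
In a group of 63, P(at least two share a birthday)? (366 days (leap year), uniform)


P(all different) = Π(366-i)/366 for i=0..62
= 0.003452
P(match) = 1 - 0.003452 = 0.996548

P ≈ 0.9965 ≈ 99.65%


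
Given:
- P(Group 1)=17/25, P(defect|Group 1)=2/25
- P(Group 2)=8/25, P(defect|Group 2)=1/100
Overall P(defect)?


P(B) = Σ P(B|Aᵢ)×P(Aᵢ)
  2/25×17/25 = 34/625
  1/100×8/25 = 2/625
Sum = 36/625

P(defect) = 36/625 ≈ 5.76%


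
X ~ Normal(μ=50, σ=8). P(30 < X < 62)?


z₁=(30-50)/8=-2.5, z₂=(62-50)/8=1.5
P = Φ(1.5) - Φ(-2.5) = 0.933193 - 0.006210 = 0.926983 ≈ 0.9270

P(30 < X < 62) ≈ 0.9270


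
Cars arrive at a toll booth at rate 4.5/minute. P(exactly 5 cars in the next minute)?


Poisson(λ=4.5): P(X=5) = e^(-λ)×λ^k/k!
= e^(-4.5) × 4.5^5 / 5!
≈ 0.01110899654 × 1845.28125 / 120 ≈ 0.170827

P(X=5) ≈ 0.170827 ≈ 17.08%


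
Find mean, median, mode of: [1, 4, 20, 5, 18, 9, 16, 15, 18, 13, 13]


Sorted: [1, 4, 5, 9, 13, 13, 15, 16, 18, 18, 20]
Mean = 132/11 = 12
Median = 13
Freq: {1: 1, 4: 1, 20: 1, 5: 1, 18: 2, 9: 1, 16: 1, 15: 1, 13: 2}
Mode: [13, 18]

Mean=12, Median=13, Mode=[13, 18]


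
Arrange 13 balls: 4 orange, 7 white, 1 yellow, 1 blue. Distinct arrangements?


13!/(4!×7!×1!×1!) = 51480

51480


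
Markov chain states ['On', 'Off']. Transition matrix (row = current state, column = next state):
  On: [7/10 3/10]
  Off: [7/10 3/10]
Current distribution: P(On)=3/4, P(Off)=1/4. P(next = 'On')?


P(next=On) = Σᵢ P(now=i)×P(i→On)
= 3/4×7/10 + 1/4×7/10
= 21/40 + 7/40 = 7/10

P = 7/10 ≈ 0.7000


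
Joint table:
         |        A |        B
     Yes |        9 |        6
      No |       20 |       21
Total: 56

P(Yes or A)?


P(Yes∨A) = P(Yes) + P(A) - P(Yes∧A)
= (15 + 29 - 9)/56 = 35/56 = 5/8

P = 5/8 ≈ 62.50%


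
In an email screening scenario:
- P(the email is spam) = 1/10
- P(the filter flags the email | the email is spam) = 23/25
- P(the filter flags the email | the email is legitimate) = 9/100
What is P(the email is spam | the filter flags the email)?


Using Bayes' theorem:
P(A|B) = P(B|A)·P(A) / P(B)

P(the filter flags the email) = 23/25 × 1/10 + 9/100 × 9/10
= 23/250 + 81/1000 = 173/1000

P(the email is spam|the filter flags the email) = (23/250) / (173/1000) = 92/173

P(the email is spam|the filter flags the email) = 92/173 ≈ 53.18%


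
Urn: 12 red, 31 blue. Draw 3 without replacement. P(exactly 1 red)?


Hypergeometric: C(12,1)×C(31,2)/C(43,3)
= 12×465/12341 = 5580/12341

P(X=1) = 5580/12341 ≈ 45.22%


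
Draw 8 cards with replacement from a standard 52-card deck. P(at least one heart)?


P(not a heart) = 39/52 = 3/4
P(none in 8 draws) = (3/4)^8 = 6561/65536
P(≥1 heart) = 1 - 6561/65536 = 58975/65536

P = 58975/65536 ≈ 89.99%


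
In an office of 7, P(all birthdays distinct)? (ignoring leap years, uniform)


P(all different) = Π(365-i)/365 for i=0..6
= (365/365)×(364/365)×...×(359/365)
= 0.943764

P ≈ 0.9438 ≈ 94.38%


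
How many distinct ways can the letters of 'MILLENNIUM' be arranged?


Letters: 10, freq: {'M': 2, 'I': 2, 'L': 2, 'E': 1, 'N': 2, 'U': 1}
10!/(2!×2!×2!×1!×2!×1!) = 3628800/16 = 226800

226800


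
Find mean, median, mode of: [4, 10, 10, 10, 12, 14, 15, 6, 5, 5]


Sorted: [4, 5, 5, 6, 10, 10, 10, 12, 14, 15]
Mean = 91/10
Median = 10
Freq: {4: 1, 10: 3, 12: 1, 14: 1, 15: 1, 6: 1, 5: 2}
Mode: [10]

Mean=91/10, Median=10, Mode=10


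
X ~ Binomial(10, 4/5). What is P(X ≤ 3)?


P(X ≤ 3) = Σ P(X=i) for i=0..3
P(X=0) = 1/9765625
P(X=1) = 8/1953125
P(X=2) = 144/1953125
P(X=3) = 1536/1953125
Sum = 8441/9765625

P(X ≤ 3) = 8441/9765625 ≈ 0.09%


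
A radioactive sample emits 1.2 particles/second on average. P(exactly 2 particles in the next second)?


Poisson(λ=1.2): P(X=2) = e^(-λ)×λ^k/k!
= e^(-1.2) × 1.2^2 / 2!
≈ 0.3011942119 × 1.44 / 2 ≈ 0.216860

P(X=2) ≈ 0.216860 ≈ 21.69%


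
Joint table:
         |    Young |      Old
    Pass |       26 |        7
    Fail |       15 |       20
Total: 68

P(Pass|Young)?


P(Pass|Young) = 26/(26+15) = 26/41

P = 26/41 ≈ 63.41%


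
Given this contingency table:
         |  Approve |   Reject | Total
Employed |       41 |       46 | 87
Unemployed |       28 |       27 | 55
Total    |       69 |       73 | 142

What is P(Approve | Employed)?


P(Approve | Employed) = 41/(41+46) = 41/87

P(Approve|Employed) = 41/87 ≈ 47.13%


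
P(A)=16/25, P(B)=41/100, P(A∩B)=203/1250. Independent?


P(A)×P(B) = 164/625
P(A∩B) = 203/1250
Not equal → NOT independent

No, not independent


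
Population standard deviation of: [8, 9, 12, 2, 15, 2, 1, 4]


Mean = 53/8
  (8-53/8)²=121/64
  (9-53/8)²=361/64
  (12-53/8)²=1849/64
  (2-53/8)²=1369/64
  (15-53/8)²=4489/64
  (2-53/8)²=1369/64
  (1-53/8)²=2025/64
  (4-53/8)²=441/64
Σ(x-μ)² = 1503/8
σ² = (1503/8)/8 = 1503/64

σ = √(1503/64) ≈ 4.8461


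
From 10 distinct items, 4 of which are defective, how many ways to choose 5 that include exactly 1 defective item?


Choose 1 of the 4 defective items and 4 of the other 6 items:
C(4,1)×C(6,4) = 4×15 = 60

60


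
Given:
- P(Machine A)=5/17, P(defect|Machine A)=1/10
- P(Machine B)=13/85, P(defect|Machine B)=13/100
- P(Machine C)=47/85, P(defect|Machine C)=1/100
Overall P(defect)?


P(B) = Σ P(B|Aᵢ)×P(Aᵢ)
  1/10×5/17 = 1/34
  13/100×13/85 = 169/8500
  1/100×47/85 = 47/8500
Sum = 233/4250

P(defect) = 233/4250 ≈ 5.48%


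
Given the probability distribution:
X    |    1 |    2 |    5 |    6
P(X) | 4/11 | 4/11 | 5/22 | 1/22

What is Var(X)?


E[X] = 5/2
E[X²] = 201/22
Var(X) = E[X²] - (E[X])² = 201/22 - 25/4 = 127/44

Var(X) = 127/44 ≈ 2.8864


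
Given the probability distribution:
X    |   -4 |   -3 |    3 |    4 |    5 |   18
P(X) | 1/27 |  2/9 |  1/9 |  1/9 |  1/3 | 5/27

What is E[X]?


E[X] = Σ x·P(X=x)
= (-4)×(1/27) + (-3)×(2/9) + (3)×(1/9) + (4)×(1/9) + (5)×(1/3) + (18)×(5/27)
= 134/27

E[X] = 134/27


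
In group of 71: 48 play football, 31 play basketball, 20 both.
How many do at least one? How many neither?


|A∪B| = 48+31-20 = 59
Neither = 71-59 = 12

At least one: 59; Neither: 12


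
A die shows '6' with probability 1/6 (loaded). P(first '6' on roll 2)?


Geometric: P(X=2) = (1-p)^(k-1)×p = (5/6)^1×1/6 = 5/36

P(X=2) = 5/36 ≈ 13.89%


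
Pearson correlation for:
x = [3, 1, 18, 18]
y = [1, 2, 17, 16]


n=4, Σx=40, Σy=36, Σxy=599, Σx²=658, Σy²=550
r = (4×599 - 40×36)/√((4×658 - 40²)(4×550 - 36²))
= 956/√(1032×904) = 956/√932928 ≈ 956/965.8820 ≈ 0.9898

r ≈ 0.9898


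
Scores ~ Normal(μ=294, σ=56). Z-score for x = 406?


z = (x - μ)/σ = (406 - 294)/56 = 2.0

z = 2.0


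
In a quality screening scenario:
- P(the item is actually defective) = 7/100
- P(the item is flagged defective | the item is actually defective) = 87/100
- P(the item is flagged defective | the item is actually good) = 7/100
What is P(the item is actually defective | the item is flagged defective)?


Using Bayes' theorem:
P(A|B) = P(B|A)·P(A) / P(B)

P(the item is flagged defective) = 87/100 × 7/100 + 7/100 × 93/100
= 609/10000 + 651/10000 = 63/500

P(the item is actually defective|the item is flagged defective) = (609/10000) / (63/500) = 29/60

P(the item is actually defective|the item is flagged defective) = 29/60 ≈ 48.33%


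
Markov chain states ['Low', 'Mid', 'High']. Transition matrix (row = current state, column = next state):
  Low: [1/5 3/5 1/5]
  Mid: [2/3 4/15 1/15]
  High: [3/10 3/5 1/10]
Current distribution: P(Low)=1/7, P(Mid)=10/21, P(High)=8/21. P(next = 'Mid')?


P(next=Mid) = Σᵢ P(now=i)×P(i→Mid)
= 1/7×3/5 + 10/21×4/15 + 8/21×3/5
= 3/35 + 8/63 + 8/35 = 139/315

P = 139/315 ≈ 0.4413


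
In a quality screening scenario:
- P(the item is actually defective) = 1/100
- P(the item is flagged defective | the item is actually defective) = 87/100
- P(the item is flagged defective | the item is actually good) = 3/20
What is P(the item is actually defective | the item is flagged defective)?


Using Bayes' theorem:
P(A|B) = P(B|A)·P(A) / P(B)

P(the item is flagged defective) = 87/100 × 1/100 + 3/20 × 99/100
= 87/10000 + 297/2000 = 393/2500

P(the item is actually defective|the item is flagged defective) = (87/10000) / (393/2500) = 29/524

P(the item is actually defective|the item is flagged defective) = 29/524 ≈ 5.53%
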